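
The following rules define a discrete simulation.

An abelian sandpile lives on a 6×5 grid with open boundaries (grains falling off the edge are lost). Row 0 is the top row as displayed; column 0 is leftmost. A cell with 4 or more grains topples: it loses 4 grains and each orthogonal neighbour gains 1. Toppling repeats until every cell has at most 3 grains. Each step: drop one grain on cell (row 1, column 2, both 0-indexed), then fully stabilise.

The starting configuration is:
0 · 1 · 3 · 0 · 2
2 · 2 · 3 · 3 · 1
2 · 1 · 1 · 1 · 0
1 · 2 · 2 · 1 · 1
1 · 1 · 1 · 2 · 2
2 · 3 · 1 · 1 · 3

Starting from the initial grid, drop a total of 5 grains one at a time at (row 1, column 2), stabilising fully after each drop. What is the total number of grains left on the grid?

50

k=0  0 · 1 · 3 · 0 · 2
2 · 2 · 3 · 3 · 1
2 · 1 · 1 · 1 · 0
1 · 2 · 2 · 1 · 1
1 · 1 · 1 · 2 · 2
2 · 3 · 1 · 1 · 3
k=1  0 · 2 · 0 · 2 · 2
2 · 3 · 2 · 0 · 2
2 · 1 · 2 · 2 · 0
1 · 2 · 2 · 1 · 1
1 · 1 · 1 · 2 · 2
2 · 3 · 1 · 1 · 3
k=2  0 · 2 · 0 · 2 · 2
2 · 3 · 3 · 0 · 2
2 · 1 · 2 · 2 · 0
1 · 2 · 2 · 1 · 1
1 · 1 · 1 · 2 · 2
2 · 3 · 1 · 1 · 3
k=3  0 · 3 · 1 · 2 · 2
3 · 0 · 1 · 1 · 2
2 · 2 · 3 · 2 · 0
1 · 2 · 2 · 1 · 1
1 · 1 · 1 · 2 · 2
2 · 3 · 1 · 1 · 3
k=4  0 · 3 · 1 · 2 · 2
3 · 0 · 2 · 1 · 2
2 · 2 · 3 · 2 · 0
1 · 2 · 2 · 1 · 1
1 · 1 · 1 · 2 · 2
2 · 3 · 1 · 1 · 3
k=5  0 · 3 · 1 · 2 · 2
3 · 0 · 3 · 1 · 2
2 · 2 · 3 · 2 · 0
1 · 2 · 2 · 1 · 1
1 · 1 · 1 · 2 · 2
2 · 3 · 1 · 1 · 3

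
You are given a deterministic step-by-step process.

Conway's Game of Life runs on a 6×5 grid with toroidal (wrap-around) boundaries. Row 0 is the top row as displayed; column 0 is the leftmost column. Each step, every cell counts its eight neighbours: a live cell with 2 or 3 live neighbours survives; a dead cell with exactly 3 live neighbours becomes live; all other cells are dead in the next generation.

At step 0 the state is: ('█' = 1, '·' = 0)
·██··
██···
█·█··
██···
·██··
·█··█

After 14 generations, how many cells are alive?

13

[0] ·██··
██···
█·█··
██···
·██··
·█··█
[1] ··█··
█····
··█·█
█····
··█··
···█·
[2] ·····
·█·█·
██··█
·█·█·
·····
··██·
[3] ···█·
·██·█
·█·██
·██·█
···█·
·····
[4] ··██·
·█··█
····█
·█··█
··██·
·····
[5] ··██·
█·█·█
···██
█·█·█
··██·
·····
[6] ·████
███··
··█··
███··
·████
·····
[7] ···██
█···█
···█·
█···█
···██
·····
[8] █··██
█····
···█·
█····
█··██
·····
[9] █···█
█··█·
····█
█··█·
█···█
·····
[10] █···█
█··█·
█··█·
█··█·
█···█
·····
[11] █···█
██·█·
████·
██·█·
█···█
·····
[12] ██··█
···█·
···█·
···█·
██··█
·····
[13] █···█
█·██·
··███
█·██·
█···█
·····
[14] ██·██
█·█··
█····
█·█··
██·██
·····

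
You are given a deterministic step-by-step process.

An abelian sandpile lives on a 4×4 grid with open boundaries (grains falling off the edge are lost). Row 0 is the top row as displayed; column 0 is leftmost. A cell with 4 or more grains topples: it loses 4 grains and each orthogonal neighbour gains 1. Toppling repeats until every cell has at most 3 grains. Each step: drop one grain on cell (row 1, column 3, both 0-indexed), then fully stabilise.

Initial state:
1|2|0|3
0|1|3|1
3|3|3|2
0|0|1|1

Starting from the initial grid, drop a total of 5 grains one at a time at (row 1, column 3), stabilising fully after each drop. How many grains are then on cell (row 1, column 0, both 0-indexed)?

1

gen 0: 1|2|0|3
0|1|3|1
3|3|3|2
0|0|1|1
gen 1: 1|2|0|3
0|1|3|2
3|3|3|2
0|0|1|1
gen 2: 1|2|0|3
0|1|3|3
3|3|3|2
0|0|1|1
gen 3: 1|2|2|0
1|3|1|3
0|1|2|0
1|1|2|2
gen 4: 1|2|2|1
1|3|2|0
0|1|2|1
1|1|2|2
gen 5: 1|2|2|1
1|3|2|1
0|1|2|1
1|1|2|2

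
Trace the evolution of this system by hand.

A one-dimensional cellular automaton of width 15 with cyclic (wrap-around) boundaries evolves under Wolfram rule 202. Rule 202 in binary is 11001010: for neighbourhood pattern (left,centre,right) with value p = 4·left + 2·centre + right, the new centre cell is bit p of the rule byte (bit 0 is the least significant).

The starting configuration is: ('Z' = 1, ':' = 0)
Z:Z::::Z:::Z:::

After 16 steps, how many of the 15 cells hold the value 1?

k=0  Z:Z::::Z:::Z:::
k=1  ::::::Z:::Z:::Z
k=2  :::::Z:::Z:::Z:
k=3  ::::Z:::Z:::Z::
k=4  :::Z:::Z:::Z:::
k=5  ::Z:::Z:::Z::::
k=6  :Z:::Z:::Z:::::
k=7  Z:::Z:::Z::::::
k=8  :::Z:::Z::::::Z
k=9  ::Z:::Z::::::Z:
k=10  :Z:::Z::::::Z::
k=11  Z:::Z::::::Z:::
k=12  :::Z::::::Z:::Z
k=13  ::Z::::::Z:::Z:
k=14  :Z::::::Z:::Z::
k=15  Z::::::Z:::Z:::
k=16  ::::::Z:::Z:::Z

3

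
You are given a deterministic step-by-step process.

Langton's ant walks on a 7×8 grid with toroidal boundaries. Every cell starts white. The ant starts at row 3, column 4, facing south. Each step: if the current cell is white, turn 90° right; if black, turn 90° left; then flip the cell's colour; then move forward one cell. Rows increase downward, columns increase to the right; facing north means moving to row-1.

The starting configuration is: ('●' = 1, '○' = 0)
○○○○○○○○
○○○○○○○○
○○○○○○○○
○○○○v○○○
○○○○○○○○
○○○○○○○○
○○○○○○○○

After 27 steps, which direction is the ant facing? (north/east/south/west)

east

gen 0: ○○○○○○○○
○○○○○○○○
○○○○○○○○
○○○○v○○○
○○○○○○○○
○○○○○○○○
○○○○○○○○
gen 1: ○○○○○○○○
○○○○○○○○
○○○○○○○○
○○○<●○○○
○○○○○○○○
○○○○○○○○
○○○○○○○○
gen 2: ○○○○○○○○
○○○○○○○○
○○○^○○○○
○○○●●○○○
○○○○○○○○
○○○○○○○○
○○○○○○○○
gen 3: ○○○○○○○○
○○○○○○○○
○○○●>○○○
○○○●●○○○
○○○○○○○○
○○○○○○○○
○○○○○○○○
gen 4: ○○○○○○○○
○○○○○○○○
○○○●●○○○
○○○●v○○○
○○○○○○○○
○○○○○○○○
○○○○○○○○
gen 5: ○○○○○○○○
○○○○○○○○
○○○●●○○○
○○○●○>○○
○○○○○○○○
○○○○○○○○
○○○○○○○○
gen 6: ○○○○○○○○
○○○○○○○○
○○○●●○○○
○○○●○●○○
○○○○○v○○
○○○○○○○○
○○○○○○○○
gen 7: ○○○○○○○○
○○○○○○○○
○○○●●○○○
○○○●○●○○
○○○○<●○○
○○○○○○○○
○○○○○○○○
gen 8: ○○○○○○○○
○○○○○○○○
○○○●●○○○
○○○●^●○○
○○○○●●○○
○○○○○○○○
○○○○○○○○
gen 9: ○○○○○○○○
○○○○○○○○
○○○●●○○○
○○○●●>○○
○○○○●●○○
○○○○○○○○
○○○○○○○○
gen 10: ○○○○○○○○
○○○○○○○○
○○○●●^○○
○○○●●○○○
○○○○●●○○
○○○○○○○○
○○○○○○○○
gen 11: ○○○○○○○○
○○○○○○○○
○○○●●●>○
○○○●●○○○
○○○○●●○○
○○○○○○○○
○○○○○○○○
gen 12: ○○○○○○○○
○○○○○○○○
○○○●●●●○
○○○●●○v○
○○○○●●○○
○○○○○○○○
○○○○○○○○
gen 13: ○○○○○○○○
○○○○○○○○
○○○●●●●○
○○○●●<●○
○○○○●●○○
○○○○○○○○
○○○○○○○○
gen 14: ○○○○○○○○
○○○○○○○○
○○○●●^●○
○○○●●●●○
○○○○●●○○
○○○○○○○○
○○○○○○○○
gen 15: ○○○○○○○○
○○○○○○○○
○○○●<○●○
○○○●●●●○
○○○○●●○○
○○○○○○○○
○○○○○○○○
gen 16: ○○○○○○○○
○○○○○○○○
○○○●○○●○
○○○●v●●○
○○○○●●○○
○○○○○○○○
○○○○○○○○
gen 17: ○○○○○○○○
○○○○○○○○
○○○●○○●○
○○○●○>●○
○○○○●●○○
○○○○○○○○
○○○○○○○○
gen 18: ○○○○○○○○
○○○○○○○○
○○○●○^●○
○○○●○○●○
○○○○●●○○
○○○○○○○○
○○○○○○○○
gen 19: ○○○○○○○○
○○○○○○○○
○○○●○●>○
○○○●○○●○
○○○○●●○○
○○○○○○○○
○○○○○○○○
gen 20: ○○○○○○○○
○○○○○○^○
○○○●○●○○
○○○●○○●○
○○○○●●○○
○○○○○○○○
○○○○○○○○
gen 21: ○○○○○○○○
○○○○○○●>
○○○●○●○○
○○○●○○●○
○○○○●●○○
○○○○○○○○
○○○○○○○○
gen 22: ○○○○○○○○
○○○○○○●●
○○○●○●○v
○○○●○○●○
○○○○●●○○
○○○○○○○○
○○○○○○○○
gen 23: ○○○○○○○○
○○○○○○●●
○○○●○●<●
○○○●○○●○
○○○○●●○○
○○○○○○○○
○○○○○○○○
gen 24: ○○○○○○○○
○○○○○○^●
○○○●○●●●
○○○●○○●○
○○○○●●○○
○○○○○○○○
○○○○○○○○
gen 25: ○○○○○○○○
○○○○○<○●
○○○●○●●●
○○○●○○●○
○○○○●●○○
○○○○○○○○
○○○○○○○○
gen 26: ○○○○○^○○
○○○○○●○●
○○○●○●●●
○○○●○○●○
○○○○●●○○
○○○○○○○○
○○○○○○○○
gen 27: ○○○○○●>○
○○○○○●○●
○○○●○●●●
○○○●○○●○
○○○○●●○○
○○○○○○○○
○○○○○○○○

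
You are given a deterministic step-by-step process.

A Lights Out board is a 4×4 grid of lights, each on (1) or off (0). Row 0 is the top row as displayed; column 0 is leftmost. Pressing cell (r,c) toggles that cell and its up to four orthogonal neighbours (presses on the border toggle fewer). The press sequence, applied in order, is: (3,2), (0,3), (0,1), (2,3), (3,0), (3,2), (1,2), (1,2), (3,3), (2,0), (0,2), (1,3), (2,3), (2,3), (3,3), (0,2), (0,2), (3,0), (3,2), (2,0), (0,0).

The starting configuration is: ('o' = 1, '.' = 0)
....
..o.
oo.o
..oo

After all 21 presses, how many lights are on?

12

0) ....
..o.
oo.o
..oo
1) ....
..o.
oooo
.o..
2) ..oo
..oo
oooo
.o..
3) oo.o
.ooo
oooo
.o..
4) oo.o
.oo.
oo..
.o.o
5) oo.o
.oo.
.o..
o..o
6) oo.o
.oo.
.oo.
ooo.
7) oooo
...o
.o..
ooo.
8) oo.o
.oo.
.oo.
ooo.
9) oo.o
.oo.
.ooo
oo.o
10) oo.o
ooo.
o.oo
.o.o
11) o.o.
oo..
o.oo
.o.o
12) o.oo
oooo
o.o.
.o.o
13) o.oo
ooo.
o..o
.o..
14) o.oo
oooo
o.o.
.o.o
15) o.oo
oooo
o.oo
.oo.
16) oo..
oo.o
o.oo
.oo.
17) o.oo
oooo
o.oo
.oo.
18) o.oo
oooo
..oo
o.o.
19) o.oo
oooo
...o
oo.o
20) o.oo
.ooo
oo.o
.o.o
21) .ooo
oooo
oo.o
.o.o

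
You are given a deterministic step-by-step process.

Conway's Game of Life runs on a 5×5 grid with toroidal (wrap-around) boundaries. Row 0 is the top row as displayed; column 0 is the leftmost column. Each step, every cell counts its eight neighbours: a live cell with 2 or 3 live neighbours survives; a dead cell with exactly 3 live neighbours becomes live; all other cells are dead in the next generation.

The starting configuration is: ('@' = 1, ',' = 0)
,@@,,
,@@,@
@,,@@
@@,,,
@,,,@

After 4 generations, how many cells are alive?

1

step 0: ,@@,,
,@@,@
@,,@@
@@,,,
@,,,@
step 1: ,,@,@
,,,,@
,,,@,
,@,@,
,,@,@
step 2: @,,,@
,,,,@
,,@@@
,,,@@
@@@,@
step 3: ,,,,,
,,,,,
@,@,,
,,,,,
,@@,,
step 4: ,,,,,
,,,,,
,,,,,
,,@,,
,,,,,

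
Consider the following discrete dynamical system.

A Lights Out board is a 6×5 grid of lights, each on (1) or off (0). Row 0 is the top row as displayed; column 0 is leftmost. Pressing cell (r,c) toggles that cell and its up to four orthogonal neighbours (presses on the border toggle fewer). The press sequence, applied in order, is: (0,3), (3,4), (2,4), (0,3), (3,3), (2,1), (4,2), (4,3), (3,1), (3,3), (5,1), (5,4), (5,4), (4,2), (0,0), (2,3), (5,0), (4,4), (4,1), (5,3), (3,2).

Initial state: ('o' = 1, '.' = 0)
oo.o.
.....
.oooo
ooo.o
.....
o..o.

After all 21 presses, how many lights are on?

17

0) oo.o.
.....
.oooo
ooo.o
.....
o..o.
1) ooo.o
...o.
.oooo
ooo.o
.....
o..o.
2) ooo.o
...o.
.ooo.
oooo.
....o
o..o.
3) ooo.o
...oo
.oo.o
ooooo
....o
o..o.
4) oo.o.
....o
.oo.o
ooooo
....o
o..o.
5) oo.o.
....o
.oooo
oo...
...oo
o..o.
6) oo.o.
.o..o
o..oo
o....
...oo
o..o.
7) oo.o.
.o..o
o..oo
o.o..
.oo.o
o.oo.
8) oo.o.
.o..o
o..oo
o.oo.
.o.o.
o.o..
9) oo.o.
.o..o
oo.oo
.o.o.
...o.
o.o..
10) oo.o.
.o..o
oo..o
.oo.o
.....
o.o..
11) oo.o.
.o..o
oo..o
.oo.o
.o...
.o...
12) oo.o.
.o..o
oo..o
.oo.o
.o..o
.o.oo
13) oo.o.
.o..o
oo..o
.oo.o
.o...
.o...
14) oo.o.
.o..o
oo..o
.o..o
..oo.
.oo..
15) ...o.
oo..o
oo..o
.o..o
..oo.
.oo..
16) ...o.
oo.oo
oooo.
.o.oo
..oo.
.oo..
17) ...o.
oo.oo
oooo.
.o.oo
o.oo.
o.o..
18) ...o.
oo.oo
oooo.
.o.o.
o.o.o
o.o.o
19) ...o.
oo.oo
oooo.
...o.
.o..o
ooo.o
20) ...o.
oo.oo
oooo.
...o.
.o.oo
oo.o.
21) ...o.
oo.oo
oo.o.
.oo..
.oooo
oo.o.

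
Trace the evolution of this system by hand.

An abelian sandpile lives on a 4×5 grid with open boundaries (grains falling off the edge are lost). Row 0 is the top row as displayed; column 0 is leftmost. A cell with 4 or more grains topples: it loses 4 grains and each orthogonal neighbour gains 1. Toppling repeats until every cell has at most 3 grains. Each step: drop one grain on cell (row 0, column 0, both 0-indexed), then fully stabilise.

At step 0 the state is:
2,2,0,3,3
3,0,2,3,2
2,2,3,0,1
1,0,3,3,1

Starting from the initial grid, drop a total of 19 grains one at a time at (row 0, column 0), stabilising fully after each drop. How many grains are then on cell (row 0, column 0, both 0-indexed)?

1

k=0  2,2,0,3,3
3,0,2,3,2
2,2,3,0,1
1,0,3,3,1
k=1  3,2,0,3,3
3,0,2,3,2
2,2,3,0,1
1,0,3,3,1
k=2  1,3,0,3,3
0,1,2,3,2
3,2,3,0,1
1,0,3,3,1
k=3  2,3,0,3,3
0,1,2,3,2
3,2,3,0,1
1,0,3,3,1
k=4  3,3,0,3,3
0,1,2,3,2
3,2,3,0,1
1,0,3,3,1
k=5  1,0,1,3,3
1,2,2,3,2
3,2,3,0,1
1,0,3,3,1
k=6  2,0,1,3,3
1,2,2,3,2
3,2,3,0,1
1,0,3,3,1
k=7  3,0,1,3,3
1,2,2,3,2
3,2,3,0,1
1,0,3,3,1
k=8  0,1,1,3,3
2,2,2,3,2
3,2,3,0,1
1,0,3,3,1
k=9  1,1,1,3,3
2,2,2,3,2
3,2,3,0,1
1,0,3,3,1
k=10  2,1,1,3,3
2,2,2,3,2
3,2,3,0,1
1,0,3,3,1
k=11  3,1,1,3,3
2,2,2,3,2
3,2,3,0,1
1,0,3,3,1
k=12  0,2,1,3,3
3,2,2,3,2
3,2,3,0,1
1,0,3,3,1
k=13  1,2,1,3,3
3,2,2,3,2
3,2,3,0,1
1,0,3,3,1
k=14  2,2,1,3,3
3,2,2,3,2
3,2,3,0,1
1,0,3,3,1
k=15  3,2,1,3,3
3,2,2,3,2
3,2,3,0,1
1,0,3,3,1
k=16  1,3,1,3,3
1,3,2,3,2
0,3,3,0,1
2,0,3,3,1
k=17  2,3,1,3,3
1,3,2,3,2
0,3,3,0,1
2,0,3,3,1
k=18  3,3,1,3,3
1,3,2,3,2
0,3,3,0,1
2,0,3,3,1
k=19  1,2,0,2,1
3,2,2,2,0
1,1,2,3,2
2,2,1,0,2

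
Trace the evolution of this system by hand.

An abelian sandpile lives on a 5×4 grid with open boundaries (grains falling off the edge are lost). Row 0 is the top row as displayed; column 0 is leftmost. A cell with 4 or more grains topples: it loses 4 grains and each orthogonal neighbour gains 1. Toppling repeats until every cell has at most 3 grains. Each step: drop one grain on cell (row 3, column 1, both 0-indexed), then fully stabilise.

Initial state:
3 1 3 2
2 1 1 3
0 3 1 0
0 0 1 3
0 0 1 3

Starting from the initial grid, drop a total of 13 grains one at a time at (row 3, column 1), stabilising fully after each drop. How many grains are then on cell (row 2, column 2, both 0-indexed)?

3

[0] 3 1 3 2
2 1 1 3
0 3 1 0
0 0 1 3
0 0 1 3
[1] 3 1 3 2
2 1 1 3
0 3 1 0
0 1 1 3
0 0 1 3
[2] 3 1 3 2
2 1 1 3
0 3 1 0
0 2 1 3
0 0 1 3
[3] 3 1 3 2
2 1 1 3
0 3 1 0
0 3 1 3
0 0 1 3
[4] 3 1 3 2
2 2 1 3
1 0 2 0
1 1 2 3
0 1 1 3
[5] 3 1 3 2
2 2 1 3
1 0 2 0
1 2 2 3
0 1 1 3
[6] 3 1 3 2
2 2 1 3
1 0 2 0
1 3 2 3
0 1 1 3
[7] 3 1 3 2
2 2 1 3
1 1 2 0
2 0 3 3
0 2 1 3
[8] 3 1 3 2
2 2 1 3
1 1 2 0
2 1 3 3
0 2 1 3
[9] 3 1 3 2
2 2 1 3
1 1 2 0
2 2 3 3
0 2 1 3
[10] 3 1 3 2
2 2 1 3
1 1 2 0
2 3 3 3
0 2 1 3
[11] 3 1 3 2
2 2 1 3
1 2 3 1
3 1 1 1
0 3 3 0
[12] 3 1 3 2
2 2 1 3
1 2 3 1
3 2 1 1
0 3 3 0
[13] 3 1 3 2
2 2 1 3
1 2 3 1
3 3 1 1
0 3 3 0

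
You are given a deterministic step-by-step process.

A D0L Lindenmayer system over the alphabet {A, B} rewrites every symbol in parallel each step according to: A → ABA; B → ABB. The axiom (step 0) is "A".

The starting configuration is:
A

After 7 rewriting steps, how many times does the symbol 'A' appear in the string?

1094

0) A
1) ABA
2) ABAABBABA
3) ABAABBABAABAABBABBABAABBABA
4) ABAABBABAABAABBABBABAABBABAABAABBABAABAABBABBABAABBABBABAABBABAABAABBABBABAABBABA
5) ABAABBABAABAABBABBABAABBABAABAABBABAABAABBABBABAABBABBABAA…BABAABAABBABAABAABBABBABAABBABBABAABBABAABAABBABBABAABBABA  (len 243)
6) ABAABBABAABAABBABBABAABBABAABAABBABAABAABBABBABAABBABBABAA…BABAABAABBABAABAABBABBABAABBABBABAABBABAABAABBABBABAABBABA  (len 729)
7) ABAABBABAABAABBABBABAABBABAABAABBABAABAABBABBABAABBABBABAA…BABAABAABBABAABAABBABBABAABBABBABAABBABAABAABBABBABAABBABA  (len 2187)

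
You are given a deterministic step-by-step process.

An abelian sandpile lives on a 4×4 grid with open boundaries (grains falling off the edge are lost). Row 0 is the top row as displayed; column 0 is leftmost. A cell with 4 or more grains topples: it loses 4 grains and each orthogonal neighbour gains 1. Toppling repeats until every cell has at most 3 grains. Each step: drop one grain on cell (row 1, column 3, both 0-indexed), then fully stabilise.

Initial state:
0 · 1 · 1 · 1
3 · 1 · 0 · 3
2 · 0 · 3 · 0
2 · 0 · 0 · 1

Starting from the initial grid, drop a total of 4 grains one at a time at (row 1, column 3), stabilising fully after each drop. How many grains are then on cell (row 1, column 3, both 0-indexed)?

k=0  0 · 1 · 1 · 1
3 · 1 · 0 · 3
2 · 0 · 3 · 0
2 · 0 · 0 · 1
k=1  0 · 1 · 1 · 2
3 · 1 · 1 · 0
2 · 0 · 3 · 1
2 · 0 · 0 · 1
k=2  0 · 1 · 1 · 2
3 · 1 · 1 · 1
2 · 0 · 3 · 1
2 · 0 · 0 · 1
k=3  0 · 1 · 1 · 2
3 · 1 · 1 · 2
2 · 0 · 3 · 1
2 · 0 · 0 · 1
k=4  0 · 1 · 1 · 2
3 · 1 · 1 · 3
2 · 0 · 3 · 1
2 · 0 · 0 · 1

3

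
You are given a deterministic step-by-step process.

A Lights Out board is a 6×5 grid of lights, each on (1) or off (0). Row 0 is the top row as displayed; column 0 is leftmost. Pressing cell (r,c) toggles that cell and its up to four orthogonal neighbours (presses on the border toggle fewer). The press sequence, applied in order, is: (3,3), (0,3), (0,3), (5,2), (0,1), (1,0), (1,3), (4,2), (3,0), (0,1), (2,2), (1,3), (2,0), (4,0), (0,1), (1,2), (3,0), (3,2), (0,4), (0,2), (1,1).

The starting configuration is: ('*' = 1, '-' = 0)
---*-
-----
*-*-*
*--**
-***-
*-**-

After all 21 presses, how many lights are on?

18

k=0  ---*-
-----
*-*-*
*--**
-***-
*-**-
k=1  ---*-
-----
*-***
*-*--
-**--
*-**-
k=2  --*-*
---*-
*-***
*-*--
-**--
*-**-
k=3  ---*-
-----
*-***
*-*--
-**--
*-**-
k=4  ---*-
-----
*-***
*-*--
-*---
**---
k=5  ****-
-*---
*-***
*-*--
-*---
**---
k=6  -***-
*----
--***
*-*--
-*---
**---
k=7  -**--
*-***
--*-*
*-*--
-*---
**---
k=8  -**--
*-***
--*-*
*----
--**-
***--
k=9  -**--
*-***
*-*-*
-*---
*-**-
***--
k=10  *----
*****
*-*-*
-*---
*-**-
***--
k=11  *----
**-**
**-**
-**--
*-**-
***--
k=12  *--*-
***--
**--*
-**--
*-**-
***--
k=13  *--*-
-**--
----*
***--
*-**-
***--
k=14  *--*-
-**--
----*
-**--
-***-
-**--
k=15  -***-
--*--
----*
-**--
-***-
-**--
k=16  -*-*-
-*-*-
--*-*
-**--
-***-
-**--
k=17  -*-*-
-*-*-
*-*-*
*-*--
****-
-**--
k=18  -*-*-
-*-*-
*---*
**-*-
**-*-
-**--
k=19  -*--*
-*-**
*---*
**-*-
**-*-
-**--
k=20  --***
-****
*---*
**-*-
**-*-
-**--
k=21  -****
*--**
**--*
**-*-
**-*-
-**--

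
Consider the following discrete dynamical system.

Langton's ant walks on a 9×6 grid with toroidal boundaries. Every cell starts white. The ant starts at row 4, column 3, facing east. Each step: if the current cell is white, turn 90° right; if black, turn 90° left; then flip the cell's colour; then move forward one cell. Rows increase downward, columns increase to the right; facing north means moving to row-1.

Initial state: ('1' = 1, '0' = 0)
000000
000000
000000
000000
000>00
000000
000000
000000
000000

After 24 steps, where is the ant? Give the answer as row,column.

k=0  000000
000000
000000
000000
000>00
000000
000000
000000
000000
k=1  000000
000000
000000
000000
000100
000v00
000000
000000
000000
k=2  000000
000000
000000
000000
000100
00<100
000000
000000
000000
k=3  000000
000000
000000
000000
00^100
001100
000000
000000
000000
k=4  000000
000000
000000
000000
001>00
001100
000000
000000
000000
k=5  000000
000000
000000
000^00
001000
001100
000000
000000
000000
k=6  000000
000000
000000
0001>0
001000
001100
000000
000000
000000
k=7  000000
000000
000000
000110
0010v0
001100
000000
000000
000000
k=8  000000
000000
000000
000110
001<10
001100
000000
000000
000000
k=9  000000
000000
000000
000^10
001110
001100
000000
000000
000000
k=10  000000
000000
000000
00<010
001110
001100
000000
000000
000000
k=11  000000
000000
00^000
001010
001110
001100
000000
000000
000000
k=12  000000
000000
001>00
001010
001110
001100
000000
000000
000000
k=13  000000
000000
001100
001v10
001110
001100
000000
000000
000000
k=14  000000
000000
001100
00<110
001110
001100
000000
000000
000000
k=15  000000
000000
001100
000110
00v110
001100
000000
000000
000000
k=16  000000
000000
001100
000110
000>10
001100
000000
000000
000000
k=17  000000
000000
001100
000^10
000010
001100
000000
000000
000000
k=18  000000
000000
001100
00<010
000010
001100
000000
000000
000000
k=19  000000
000000
00^100
001010
000010
001100
000000
000000
000000
k=20  000000
000000
0<0100
001010
000010
001100
000000
000000
000000
k=21  000000
0^0000
010100
001010
000010
001100
000000
000000
000000
k=22  000000
01>000
010100
001010
000010
001100
000000
000000
000000
k=23  000000
011000
01v100
001010
000010
001100
000000
000000
000000
k=24  000000
011000
0<1100
001010
000010
001100
000000
000000
000000

2,1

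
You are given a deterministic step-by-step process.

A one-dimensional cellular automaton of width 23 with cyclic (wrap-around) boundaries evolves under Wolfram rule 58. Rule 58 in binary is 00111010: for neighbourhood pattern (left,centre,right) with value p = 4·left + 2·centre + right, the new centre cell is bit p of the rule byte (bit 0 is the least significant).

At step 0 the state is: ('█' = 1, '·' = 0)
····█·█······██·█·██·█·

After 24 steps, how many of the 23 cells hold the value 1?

13

step 0: ····█·█······██·█·██·█·
step 1: ···█·█·█····██·█·██·█·█
step 2: █·█·█·█·█··██·█·██·█·█·
step 3: ·█·█·█·█·███·█·██·█·█·█
step 4: █·█·█·█·██··█·██·█·█·█·
step 5: ·█·█·█·██·██·██·█·█·█·█
step 6: █·█·█·██·██·██·█·█·█·█·
step 7: ·█·█·██·██·██·█·█·█·█·█
step 8: █·█·██·██·██·█·█·█·█·█·
step 9: ·█·██·██·██·█·█·█·█·█·█
step 10: █·██·██·██·█·█·█·█·█·█·
step 11: ·██·██·██·█·█·█·█·█·█·█
step 12: ██·██·██·█·█·█·█·█·█·█·
step 13: █·██·██·█·█·█·█·█·█·█·█
step 14: ·██·██·█·█·█·█·█·█·█·██
step 15: ██·██·█·█·█·█·█·█·█·██·
step 16: █·██·█·█·█·█·█·█·█·██·█
step 17: ·██·█·█·█·█·█·█·█·██·██
step 18: ██·█·█·█·█·█·█·█·██·██·
step 19: █·█·█·█·█·█·█·█·██·██·█
step 20: ·█·█·█·█·█·█·█·██·██·██
step 21: █·█·█·█·█·█·█·██·██·██·
step 22: ·█·█·█·█·█·█·██·██·██·█
step 23: █·█·█·█·█·█·██·██·██·█·
step 24: ·█·█·█·█·█·██·██·██·█·█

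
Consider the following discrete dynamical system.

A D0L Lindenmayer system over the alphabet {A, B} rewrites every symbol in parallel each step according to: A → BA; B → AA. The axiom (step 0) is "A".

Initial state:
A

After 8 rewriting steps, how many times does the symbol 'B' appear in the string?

85

k=0  A
k=1  BA
k=2  AABA
k=3  BABAAABA
k=4  AABAAABABABAAABA
k=5  BABAAABABABAAABAAABAAABABABAAABA
k=6  AABAAABABABAAABAAABAAABABABAAABABABAAABABABAAABAAABAAABABABAAABA
k=7  BABAAABABABAAABAAABAAABABABAAABABABAAABABABAAABAAABAAABABA…BABABAAABAAABAAABABABAAABABABAAABABABAAABAAABAAABABABAAABA  (len 128)
k=8  AABAAABABABAAABAAABAAABABABAAABABABAAABABABAAABAAABAAABABA…BABABAAABAAABAAABABABAAABABABAAABABABAAABAAABAAABABABAAABA  (len 256)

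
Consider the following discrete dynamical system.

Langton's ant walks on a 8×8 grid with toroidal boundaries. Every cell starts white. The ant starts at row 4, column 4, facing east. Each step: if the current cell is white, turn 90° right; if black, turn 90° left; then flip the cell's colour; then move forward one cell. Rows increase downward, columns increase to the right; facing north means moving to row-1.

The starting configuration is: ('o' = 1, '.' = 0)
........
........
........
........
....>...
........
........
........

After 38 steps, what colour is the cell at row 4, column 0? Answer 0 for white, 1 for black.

k=0  ........
........
........
........
....>...
........
........
........
k=1  ........
........
........
........
....o...
....v...
........
........
k=2  ........
........
........
........
....o...
...<o...
........
........
k=3  ........
........
........
........
...^o...
...oo...
........
........
k=4  ........
........
........
........
...o>...
...oo...
........
........
k=5  ........
........
........
....^...
...o....
...oo...
........
........
k=6  ........
........
........
....o>..
...o....
...oo...
........
........
k=7  ........
........
........
....oo..
...o.v..
...oo...
........
........
k=8  ........
........
........
....oo..
...o<o..
...oo...
........
........
k=9  ........
........
........
....^o..
...ooo..
...oo...
........
........
k=10  ........
........
........
...<.o..
...ooo..
...oo...
........
........
k=11  ........
........
...^....
...o.o..
...ooo..
...oo...
........
........
k=12  ........
........
...o>...
...o.o..
...ooo..
...oo...
........
........
k=13  ........
........
...oo...
...ovo..
...ooo..
...oo...
........
........
k=14  ........
........
...oo...
...<oo..
...ooo..
...oo...
........
........
k=15  ........
........
...oo...
....oo..
...voo..
...oo...
........
........
k=16  ........
........
...oo...
....oo..
....>o..
...oo...
........
........
k=17  ........
........
...oo...
....^o..
.....o..
...oo...
........
........
k=18  ........
........
...oo...
...<.o..
.....o..
...oo...
........
........
k=19  ........
........
...^o...
...o.o..
.....o..
...oo...
........
........
k=20  ........
........
..<.o...
...o.o..
.....o..
...oo...
........
........
k=21  ........
..^.....
..o.o...
...o.o..
.....o..
...oo...
........
........
k=22  ........
..o>....
..o.o...
...o.o..
.....o..
...oo...
........
........
k=23  ........
..oo....
..ovo...
...o.o..
.....o..
...oo...
........
........
k=24  ........
..oo....
..<oo...
...o.o..
.....o..
...oo...
........
........
k=25  ........
..oo....
...oo...
..vo.o..
.....o..
...oo...
........
........
k=26  ........
..oo....
...oo...
.<oo.o..
.....o..
...oo...
........
........
k=27  ........
..oo....
.^.oo...
.ooo.o..
.....o..
...oo...
........
........
k=28  ........
..oo....
.o>oo...
.ooo.o..
.....o..
...oo...
........
........
k=29  ........
..oo....
.oooo...
.ovo.o..
.....o..
...oo...
........
........
k=30  ........
..oo....
.oooo...
.o.>.o..
.....o..
...oo...
........
........
k=31  ........
..oo....
.oo^o...
.o...o..
.....o..
...oo...
........
........
k=32  ........
..oo....
.o<.o...
.o...o..
.....o..
...oo...
........
........
k=33  ........
..oo....
.o..o...
.ov..o..
.....o..
...oo...
........
........
k=34  ........
..oo....
.o..o...
.<o..o..
.....o..
...oo...
........
........
k=35  ........
..oo....
.o..o...
..o..o..
.v...o..
...oo...
........
........
k=36  ........
..oo....
.o..o...
..o..o..
<o...o..
...oo...
........
........
k=37  ........
..oo....
.o..o...
^.o..o..
oo...o..
...oo...
........
........
k=38  ........
..oo....
.o..o...
o>o..o..
oo...o..
...oo...
........
........

1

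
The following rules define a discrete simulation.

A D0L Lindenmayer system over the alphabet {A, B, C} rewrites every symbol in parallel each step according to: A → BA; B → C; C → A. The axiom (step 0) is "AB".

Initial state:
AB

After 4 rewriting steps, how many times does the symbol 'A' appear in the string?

4

0) AB
1) BAC
2) CBAA
3) ACBABA
4) BAACBACBA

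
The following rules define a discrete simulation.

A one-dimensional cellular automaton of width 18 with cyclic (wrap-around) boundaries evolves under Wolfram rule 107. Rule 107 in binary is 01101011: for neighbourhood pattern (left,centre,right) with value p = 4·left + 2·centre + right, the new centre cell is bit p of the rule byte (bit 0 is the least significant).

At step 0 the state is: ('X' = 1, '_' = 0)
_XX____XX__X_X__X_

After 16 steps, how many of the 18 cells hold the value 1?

step 0: _XX____XX__X_X__X_
step 1: XXX_XXXXX_X_X__X__
step 2: X_XXX___XX_X__X__X
step 3: XXX_X_XXXXX__X__XX
step 4: __XX_XX___X_X__XX_
step 5: XXXXXXX_XX_X__XXX_
step 6: X_____XXXXX__XX_XX
step 7: X_XXXXX___X_XXXXX_
step 8: _XX___X_XX_XX___XX
step 9: XXX_XX_XXXXXX_XXXX
step 10: __XXXXXX____XXX___
step 11: XXX____X_XXXX_X_XX
step 12: __X_XXX_XX__XX_XX_
step 13: XX_XX_XXXX_XXXXXX_
step 14: XXXXXXX__XXX____XX
step 15: ______X_XX_X_XXXX_
step 16: XXXXXX_XXXX_XX__X_

13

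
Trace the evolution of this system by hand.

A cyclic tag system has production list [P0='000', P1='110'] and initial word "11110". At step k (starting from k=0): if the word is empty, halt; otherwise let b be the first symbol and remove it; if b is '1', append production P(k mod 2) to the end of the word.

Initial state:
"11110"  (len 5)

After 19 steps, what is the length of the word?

10

0) "11110"  (len 5)
1) "1110000"  (len 7)
2) "110000110"  (len 9)
3) "10000110000"  (len 11)
4) "0000110000110"  (len 13)
5) "000110000110"  (len 12)
6) "00110000110"  (len 11)
7) "0110000110"  (len 10)
8) "110000110"  (len 9)
9) "10000110000"  (len 11)
10) "0000110000110"  (len 13)
11) "000110000110"  (len 12)
12) "00110000110"  (len 11)
13) "0110000110"  (len 10)
14) "110000110"  (len 9)
15) "10000110000"  (len 11)
16) "0000110000110"  (len 13)
17) "000110000110"  (len 12)
18) "00110000110"  (len 11)
19) "0110000110"  (len 10)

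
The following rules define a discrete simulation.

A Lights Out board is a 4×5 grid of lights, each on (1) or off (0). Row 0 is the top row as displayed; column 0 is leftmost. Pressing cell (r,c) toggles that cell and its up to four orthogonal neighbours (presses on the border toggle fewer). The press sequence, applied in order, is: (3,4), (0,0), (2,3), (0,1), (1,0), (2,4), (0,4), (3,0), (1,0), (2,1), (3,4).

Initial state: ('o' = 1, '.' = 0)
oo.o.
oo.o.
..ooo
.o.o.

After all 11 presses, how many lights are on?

step 0: oo.o.
oo.o.
..ooo
.o.o.
step 1: oo.o.
oo.o.
..oo.
.o..o
step 2: ...o.
.o.o.
..oo.
.o..o
step 3: ...o.
.o...
....o
.o.oo
step 4: oooo.
.....
....o
.o.oo
step 5: .ooo.
oo...
o...o
.o.oo
step 6: .ooo.
oo..o
o..o.
.o.o.
step 7: .oo.o
oo...
o..o.
.o.o.
step 8: .oo.o
oo...
...o.
o..o.
step 9: ooo.o
.....
o..o.
o..o.
step 10: ooo.o
.o...
.ooo.
oo.o.
step 11: ooo.o
.o...
.oooo
oo..o

12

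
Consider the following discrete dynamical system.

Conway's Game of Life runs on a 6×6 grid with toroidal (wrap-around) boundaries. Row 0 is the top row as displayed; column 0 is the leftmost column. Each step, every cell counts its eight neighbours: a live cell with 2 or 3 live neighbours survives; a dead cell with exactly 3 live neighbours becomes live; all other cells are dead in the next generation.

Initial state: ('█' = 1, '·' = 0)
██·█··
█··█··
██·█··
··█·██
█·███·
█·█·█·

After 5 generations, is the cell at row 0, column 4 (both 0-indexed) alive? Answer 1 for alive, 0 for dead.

0) ██·█··
█··█··
██·█··
··█·██
█·███·
█·█·█·
1) █··██·
···███
██·█··
······
█·█···
█···█·
2) █·····
·█····
█·██·█
█·█···
·█···█
█···█·
3) ██···█
·██··█
█·██·█
··███·
·█···█
██····
4) ·····█
···█··
█····█
······
·█·███
··█···
5) ······
█···██
······
······
··███·
█·██·█

0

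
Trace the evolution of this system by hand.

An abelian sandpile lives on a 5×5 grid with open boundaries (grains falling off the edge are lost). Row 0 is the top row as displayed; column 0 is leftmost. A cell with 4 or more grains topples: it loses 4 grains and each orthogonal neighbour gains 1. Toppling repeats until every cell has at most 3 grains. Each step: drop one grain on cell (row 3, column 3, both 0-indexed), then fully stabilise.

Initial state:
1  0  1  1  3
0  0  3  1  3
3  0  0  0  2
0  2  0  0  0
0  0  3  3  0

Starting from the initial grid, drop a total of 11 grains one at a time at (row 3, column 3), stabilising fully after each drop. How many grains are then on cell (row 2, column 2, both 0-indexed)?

1

[0] 1  0  1  1  3
0  0  3  1  3
3  0  0  0  2
0  2  0  0  0
0  0  3  3  0
[1] 1  0  1  1  3
0  0  3  1  3
3  0  0  0  2
0  2  0  1  0
0  0  3  3  0
[2] 1  0  1  1  3
0  0  3  1  3
3  0  0  0  2
0  2  0  2  0
0  0  3  3  0
[3] 1  0  1  1  3
0  0  3  1  3
3  0  0  0  2
0  2  0  3  0
0  0  3  3  0
[4] 1  0  1  1  3
0  0  3  1  3
3  0  0  1  2
0  2  2  1  1
0  1  0  1  1
[5] 1  0  1  1  3
0  0  3  1  3
3  0  0  1  2
0  2  2  2  1
0  1  0  1  1
[6] 1  0  1  1  3
0  0  3  1  3
3  0  0  1  2
0  2  2  3  1
0  1  0  1  1
[7] 1  0  1  1  3
0  0  3  1  3
3  0  0  2  2
0  2  3  0  2
0  1  0  2  1
[8] 1  0  1  1  3
0  0  3  1  3
3  0  0  2  2
0  2  3  1  2
0  1  0  2  1
[9] 1  0  1  1  3
0  0  3  1  3
3  0  0  2  2
0  2  3  2  2
0  1  0  2  1
[10] 1  0  1  1  3
0  0  3  1  3
3  0  0  2  2
0  2  3  3  2
0  1  0  2  1
[11] 1  0  1  1  3
0  0  3  1  3
3  0  1  3  2
0  3  0  1  3
0  1  1  3  1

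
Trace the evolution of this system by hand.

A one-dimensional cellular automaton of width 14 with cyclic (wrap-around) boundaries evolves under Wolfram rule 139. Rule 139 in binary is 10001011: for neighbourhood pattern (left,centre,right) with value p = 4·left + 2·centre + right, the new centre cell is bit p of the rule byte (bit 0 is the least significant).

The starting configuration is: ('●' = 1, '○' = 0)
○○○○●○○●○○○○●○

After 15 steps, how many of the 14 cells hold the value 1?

8

0) ○○○○●○○●○○○○●○
1) ●●●●○○●○○●●●○○
2) ●●●○○●○○●●●○○●
3) ●●○○●○○●●●○○●●
4) ●○○●○○●●●○○●●●
5) ○○●○○●●●○○●●●●
6) ○●○○●●●○○●●●●○
7) ●○○●●●○○●●●●○○
8) ○○●●●○○●●●●○○●
9) ○●●●○○●●●●○○●○
10) ●●●○○●●●●○○●○○
11) ●●○○●●●●○○●○○●
12) ●○○●●●●○○●○○●●
13) ○○●●●●○○●○○●●●
14) ○●●●●○○●○○●●●○
15) ●●●●○○●○○●●●○○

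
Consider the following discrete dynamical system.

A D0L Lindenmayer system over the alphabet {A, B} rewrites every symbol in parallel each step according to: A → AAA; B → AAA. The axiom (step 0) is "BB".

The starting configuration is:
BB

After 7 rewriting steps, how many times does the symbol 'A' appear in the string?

4374

t=0: BB
t=1: AAAAAA
t=2: AAAAAAAAAAAAAAAAAA
t=3: AAAAAAAAAAAAAAAAAAAAAAAAAAAAAAAAAAAAAAAAAAAAAAAAAAAAAA
t=4: AAAAAAAAAAAAAAAAAAAAAAAAAAAAAAAAAAAAAAAAAAAAAAAAAAAAAAAAAA…AAAAAAAAAAAAAAAAAAAAAAAAAAAAAAAAAAAAAAAAAAAAAAAAAAAAAAAAAA  (len 162)
t=5: AAAAAAAAAAAAAAAAAAAAAAAAAAAAAAAAAAAAAAAAAAAAAAAAAAAAAAAAAA…AAAAAAAAAAAAAAAAAAAAAAAAAAAAAAAAAAAAAAAAAAAAAAAAAAAAAAAAAA  (len 486)
t=6: AAAAAAAAAAAAAAAAAAAAAAAAAAAAAAAAAAAAAAAAAAAAAAAAAAAAAAAAAA…AAAAAAAAAAAAAAAAAAAAAAAAAAAAAAAAAAAAAAAAAAAAAAAAAAAAAAAAAA  (len 1458)
t=7: AAAAAAAAAAAAAAAAAAAAAAAAAAAAAAAAAAAAAAAAAAAAAAAAAAAAAAAAAA…AAAAAAAAAAAAAAAAAAAAAAAAAAAAAAAAAAAAAAAAAAAAAAAAAAAAAAAAAA  (len 4374)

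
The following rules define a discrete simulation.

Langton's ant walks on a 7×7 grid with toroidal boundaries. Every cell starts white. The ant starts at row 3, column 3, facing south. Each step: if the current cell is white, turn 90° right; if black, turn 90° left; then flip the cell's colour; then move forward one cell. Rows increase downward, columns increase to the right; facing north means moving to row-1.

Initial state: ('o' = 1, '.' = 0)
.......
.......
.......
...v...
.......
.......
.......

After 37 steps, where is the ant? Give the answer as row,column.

t=0: .......
.......
.......
...v...
.......
.......
.......
t=1: .......
.......
.......
..<o...
.......
.......
.......
t=2: .......
.......
..^....
..oo...
.......
.......
.......
t=3: .......
.......
..o>...
..oo...
.......
.......
.......
t=4: .......
.......
..oo...
..ov...
.......
.......
.......
t=5: .......
.......
..oo...
..o.>..
.......
.......
.......
t=6: .......
.......
..oo...
..o.o..
....v..
.......
.......
t=7: .......
.......
..oo...
..o.o..
...<o..
.......
.......
t=8: .......
.......
..oo...
..o^o..
...oo..
.......
.......
t=9: .......
.......
..oo...
..oo>..
...oo..
.......
.......
t=10: .......
.......
..oo^..
..oo...
...oo..
.......
.......
t=11: .......
.......
..ooo>.
..oo...
...oo..
.......
.......
t=12: .......
.......
..oooo.
..oo.v.
...oo..
.......
.......
t=13: .......
.......
..oooo.
..oo<o.
...oo..
.......
.......
t=14: .......
.......
..oo^o.
..oooo.
...oo..
.......
.......
t=15: .......
.......
..o<.o.
..oooo.
...oo..
.......
.......
t=16: .......
.......
..o..o.
..ovoo.
...oo..
.......
.......
t=17: .......
.......
..o..o.
..o.>o.
...oo..
.......
.......
t=18: .......
.......
..o.^o.
..o..o.
...oo..
.......
.......
t=19: .......
.......
..o.o>.
..o..o.
...oo..
.......
.......
t=20: .......
.....^.
..o.o..
..o..o.
...oo..
.......
.......
t=21: .......
.....o>
..o.o..
..o..o.
...oo..
.......
.......
t=22: .......
.....oo
..o.o.v
..o..o.
...oo..
.......
.......
t=23: .......
.....oo
..o.o<o
..o..o.
...oo..
.......
.......
t=24: .......
.....^o
..o.ooo
..o..o.
...oo..
.......
.......
t=25: .......
....<.o
..o.ooo
..o..o.
...oo..
.......
.......
t=26: ....^..
....o.o
..o.ooo
..o..o.
...oo..
.......
.......
t=27: ....o>.
....o.o
..o.ooo
..o..o.
...oo..
.......
.......
t=28: ....oo.
....ovo
..o.ooo
..o..o.
...oo..
.......
.......
t=29: ....oo.
....<oo
..o.ooo
..o..o.
...oo..
.......
.......
t=30: ....oo.
.....oo
..o.voo
..o..o.
...oo..
.......
.......
t=31: ....oo.
.....oo
..o..>o
..o..o.
...oo..
.......
.......
t=32: ....oo.
.....^o
..o...o
..o..o.
...oo..
.......
.......
t=33: ....oo.
....<.o
..o...o
..o..o.
...oo..
.......
.......
t=34: ....^o.
....o.o
..o...o
..o..o.
...oo..
.......
.......
t=35: ...<.o.
....o.o
..o...o
..o..o.
...oo..
.......
.......
t=36: ...o.o.
....o.o
..o...o
..o..o.
...oo..
.......
...^...
t=37: ...o.o.
....o.o
..o...o
..o..o.
...oo..
.......
...o>..

6,4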